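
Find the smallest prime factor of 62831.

83

62831 is odd.
Digit sum 20, not divisible by 3.
Ends in 1: not divisible by 5.
7: 62831 = 7·8975 + 6
11: 62831 = 11·5711 + 10
13: 62831 = 13·4833 + 2
17: 62831 = 17·3695 + 16
19: 62831 = 19·3306 + 17
23: 62831 = 23·2731 + 18
29: 62831 = 29·2166 + 17
31: 62831 = 31·2026 + 25
37: 62831 = 37·1698 + 5
41: 62831 = 41·1532 + 19
43: 62831 = 43·1461 + 8
47: 62831 = 47·1336 + 39
53: 62831 = 53·1185 + 26
59: 62831 = 59·1064 + 55
61: 62831 = 61·1030 + 1
67: 62831 = 67·937 + 52
71: 62831 = 71·884 + 67
73: 62831 = 73·860 + 51
79: 62831 = 79·795 + 26
83: 62831 = 83·757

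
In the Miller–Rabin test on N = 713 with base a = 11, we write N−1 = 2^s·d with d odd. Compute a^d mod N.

172

713 − 1 = 712 = 2^3 · 89, so d = 89.
11^1 ≡ 11 (mod 713)
11^2 ≡ 11^2 = 121 ≡ 121 (mod 713)
11^4 ≡ 121^2 = 14641 ≡ 381 (mod 713)
11^8 ≡ 381^2 = 145161 ≡ 422 (mod 713)
11^16 ≡ 422^2 = 178084 ≡ 547 (mod 713)
11^32 ≡ 547^2 = 299209 ≡ 462 (mod 713)
11^64 ≡ 462^2 = 213444 ≡ 257 (mod 713)
89 = 64 + 16 + 8 + 1 in binary powers of 2.
So 11^89 ≡ 257 · 547 · 422 · 11 ≡ 172 (mod 713).
Squaring chain: 172 → 351 → 565; never reaches −1, so base 11 is a Miller–Rabin witness that 713 is composite.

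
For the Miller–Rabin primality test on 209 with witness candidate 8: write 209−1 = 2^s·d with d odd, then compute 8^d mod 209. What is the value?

160

209 − 1 = 208 = 2^4 · 13, so d = 13.
8^1 ≡ 8 (mod 209)
8^2 ≡ 8^2 = 64 ≡ 64 (mod 209)
8^4 ≡ 64^2 = 4096 ≡ 125 (mod 209)
8^8 ≡ 125^2 = 15625 ≡ 159 (mod 209)
13 = 8 + 4 + 1 in binary powers of 2.
So 8^13 ≡ 159 · 125 · 8 ≡ 160 (mod 209).
Squaring chain: 160 → 102 → 163 → 26; never reaches −1, so base 8 is a Miller–Rabin witness that 209 is composite.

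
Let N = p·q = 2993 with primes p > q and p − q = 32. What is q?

41

Since p = q + 32, we have 2993 = q(q + 32), so q² + 32q − 2993 = 0.
Discriminant: 32² + 4·2993 = 1024 + 11972 = 12996; √12996 = 114.
q = (−32 + 114)/2 = 41, and p = q + 32 = 73.
Check: 41 · 73 = 2993.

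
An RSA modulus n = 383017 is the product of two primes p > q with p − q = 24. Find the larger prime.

Since p = q + 24, we have 383017 = q(q + 24), so q² + 24q − 383017 = 0.
Discriminant: 24² + 4·383017 = 576 + 1532068 = 1532644; √1532644 = 1238.
q = (−24 + 1238)/2 = 607, and p = q + 24 = 631.
Check: 607 · 631 = 383017.

631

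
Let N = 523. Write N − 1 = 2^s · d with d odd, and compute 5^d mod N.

523 − 1 = 522 = 2^1 · 261, so d = 261.
5^1 ≡ 5 (mod 523)
5^2 ≡ 5^2 = 25 ≡ 25 (mod 523)
5^4 ≡ 25^2 = 625 ≡ 102 (mod 523)
5^8 ≡ 102^2 = 10404 ≡ 467 (mod 523)
5^16 ≡ 467^2 = 218089 ≡ 521 (mod 523)
5^32 ≡ 521^2 = 271441 ≡ 4 (mod 523)
5^64 ≡ 4^2 = 16 ≡ 16 (mod 523)
5^128 ≡ 16^2 = 256 ≡ 256 (mod 523)
5^256 ≡ 256^2 = 65536 ≡ 161 (mod 523)
261 = 256 + 4 + 1 in binary powers of 2.
So 5^261 ≡ 161 · 102 · 5 ≡ 522 (mod 523).
Since 5^d ≡ 522 (mod 523), base 5 does not prove 523 composite.

522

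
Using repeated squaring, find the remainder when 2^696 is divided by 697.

2^1 ≡ 2 (mod 697)
2^2 ≡ 2^2 = 4 ≡ 4 (mod 697)
2^4 ≡ 4^2 = 16 ≡ 16 (mod 697)
2^8 ≡ 16^2 = 256 ≡ 256 (mod 697)
2^16 ≡ 256^2 = 65536 ≡ 18 (mod 697)
2^32 ≡ 18^2 = 324 ≡ 324 (mod 697)
2^64 ≡ 324^2 = 104976 ≡ 426 (mod 697)
2^128 ≡ 426^2 = 181476 ≡ 256 (mod 697)
2^256 ≡ 256^2 = 65536 ≡ 18 (mod 697)
2^512 ≡ 18^2 = 324 ≡ 324 (mod 697)
696 = 512 + 128 + 32 + 16 + 8 in binary powers of 2.
So 2^696 ≡ 324 · 256 · 324 · 18 · 256 ≡ 18 (mod 697).
Since 18 ≠ 1, base 2 is a Fermat witness: 697 is composite.

18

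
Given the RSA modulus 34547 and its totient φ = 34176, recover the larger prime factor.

φ(n) = (p−1)(q−1) = n − (p+q) + 1, so p + q = 34547 − 34176 + 1 = 372.
p and q are the roots of t² − 372t + 34547 = 0.
Discriminant: 372² − 4·34547 = 138384 − 138188 = 196; √196 = 14.
q = (372 − 14)/2 = 179, p = (372 + 14)/2 = 193.
Check: 179 · 193 = 34547.

193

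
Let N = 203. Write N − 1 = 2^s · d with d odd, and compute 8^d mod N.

155

203 − 1 = 202 = 2^1 · 101, so d = 101.
8^1 ≡ 8 (mod 203)
8^2 ≡ 8^2 = 64 ≡ 64 (mod 203)
8^4 ≡ 64^2 = 4096 ≡ 36 (mod 203)
8^8 ≡ 36^2 = 1296 ≡ 78 (mod 203)
8^16 ≡ 78^2 = 6084 ≡ 197 (mod 203)
8^32 ≡ 197^2 = 38809 ≡ 36 (mod 203)
8^64 ≡ 36^2 = 1296 ≡ 78 (mod 203)
101 = 64 + 32 + 4 + 1 in binary powers of 2.
So 8^101 ≡ 78 · 36 · 36 · 8 ≡ 155 (mod 203).
Squaring chain: 155; never reaches −1, so base 8 is a Miller–Rabin witness that 203 is composite.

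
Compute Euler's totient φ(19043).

Factor: 19043 = 137 · 139.
φ(19043) = (137−1) · (139−1) = 136 · 138 = 18768.

18768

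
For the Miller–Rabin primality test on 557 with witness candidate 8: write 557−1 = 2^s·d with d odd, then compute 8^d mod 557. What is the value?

557 − 1 = 556 = 2^2 · 139, so d = 139.
8^1 ≡ 8 (mod 557)
8^2 ≡ 8^2 = 64 ≡ 64 (mod 557)
8^4 ≡ 64^2 = 4096 ≡ 197 (mod 557)
8^8 ≡ 197^2 = 38809 ≡ 376 (mod 557)
8^16 ≡ 376^2 = 141376 ≡ 455 (mod 557)
8^32 ≡ 455^2 = 207025 ≡ 378 (mod 557)
8^64 ≡ 378^2 = 142884 ≡ 292 (mod 557)
8^128 ≡ 292^2 = 85264 ≡ 43 (mod 557)
139 = 128 + 8 + 2 + 1 in binary powers of 2.
So 8^139 ≡ 43 · 376 · 64 · 8 ≡ 439 (mod 557).
Squaring chain: 439 → 556; reaches −1, so base 8 does not prove 557 composite.

439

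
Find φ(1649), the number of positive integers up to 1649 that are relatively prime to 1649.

Factor: 1649 = 17 · 97.
φ(1649) = (17−1) · (97−1) = 16 · 96 = 1536.

1536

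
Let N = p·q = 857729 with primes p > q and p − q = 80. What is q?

Since p = q + 80, we have 857729 = q(q + 80), so q² + 80q − 857729 = 0.
Discriminant: 80² + 4·857729 = 6400 + 3430916 = 3437316; √3437316 = 1854.
q = (−80 + 1854)/2 = 887, and p = q + 80 = 967.
Check: 887 · 967 = 857729.

887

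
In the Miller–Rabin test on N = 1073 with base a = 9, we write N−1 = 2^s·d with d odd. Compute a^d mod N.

1073 − 1 = 1072 = 2^4 · 67, so d = 67.
9^1 ≡ 9 (mod 1073)
9^2 ≡ 9^2 = 81 ≡ 81 (mod 1073)
9^4 ≡ 81^2 = 6561 ≡ 123 (mod 1073)
9^8 ≡ 123^2 = 15129 ≡ 107 (mod 1073)
9^16 ≡ 107^2 = 11449 ≡ 719 (mod 1073)
9^32 ≡ 719^2 = 516961 ≡ 848 (mod 1073)
9^64 ≡ 848^2 = 719104 ≡ 194 (mod 1073)
67 = 64 + 2 + 1 in binary powers of 2.
So 9^67 ≡ 194 · 81 · 9 ≡ 863 (mod 1073).
Squaring chain: 863 → 107 → 719 → 848; never reaches −1, so base 9 is a Miller–Rabin witness that 1073 is composite.

863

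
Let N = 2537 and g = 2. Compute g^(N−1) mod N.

2369

2^1 ≡ 2 (mod 2537)
2^2 ≡ 2^2 = 4 ≡ 4 (mod 2537)
2^4 ≡ 4^2 = 16 ≡ 16 (mod 2537)
2^8 ≡ 16^2 = 256 ≡ 256 (mod 2537)
2^16 ≡ 256^2 = 65536 ≡ 2111 (mod 2537)
2^32 ≡ 2111^2 = 4456321 ≡ 1349 (mod 2537)
2^64 ≡ 1349^2 = 1819801 ≡ 772 (mod 2537)
2^128 ≡ 772^2 = 595984 ≡ 2326 (mod 2537)
2^256 ≡ 2326^2 = 5410276 ≡ 1392 (mod 2537)
2^512 ≡ 1392^2 = 1937664 ≡ 1933 (mod 2537)
2^1024 ≡ 1933^2 = 3736489 ≡ 2025 (mod 2537)
2^2048 ≡ 2025^2 = 4100625 ≡ 833 (mod 2537)
2536 = 2048 + 256 + 128 + 64 + 32 + 8 in binary powers of 2.
So 2^2536 ≡ 833 · 1392 · 2326 · 772 · 1349 · 256 ≡ 2369 (mod 2537).
Since 2369 ≠ 1, base 2 is a Fermat witness: 2537 is composite.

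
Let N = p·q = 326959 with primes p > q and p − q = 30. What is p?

Since p = q + 30, we have 326959 = q(q + 30), so q² + 30q − 326959 = 0.
Discriminant: 30² + 4·326959 = 900 + 1307836 = 1308736; √1308736 = 1144.
q = (−30 + 1144)/2 = 557, and p = q + 30 = 587.
Check: 557 · 587 = 326959.

587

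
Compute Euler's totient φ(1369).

1332

Factor: 1369 = 37^2.
φ(1369) = 37^1·(37−1) = 1332.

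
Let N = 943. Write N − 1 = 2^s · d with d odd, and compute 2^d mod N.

943 − 1 = 942 = 2^1 · 471, so d = 471.
2^1 ≡ 2 (mod 943)
2^2 ≡ 2^2 = 4 ≡ 4 (mod 943)
2^4 ≡ 4^2 = 16 ≡ 16 (mod 943)
2^8 ≡ 16^2 = 256 ≡ 256 (mod 943)
2^16 ≡ 256^2 = 65536 ≡ 469 (mod 943)
2^32 ≡ 469^2 = 219961 ≡ 242 (mod 943)
2^64 ≡ 242^2 = 58564 ≡ 98 (mod 943)
2^128 ≡ 98^2 = 9604 ≡ 174 (mod 943)
2^256 ≡ 174^2 = 30276 ≡ 100 (mod 943)
471 = 256 + 128 + 64 + 16 + 4 + 2 + 1 in binary powers of 2.
So 2^471 ≡ 100 · 174 · 98 · 469 · 16 · 4 · 2 ≡ 121 (mod 943).
Squaring chain: 121; never reaches −1, so base 2 is a Miller–Rabin witness that 943 is composite.

121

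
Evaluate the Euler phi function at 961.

930

Factor: 961 = 31^2.
φ(961) = 31^1·(31−1) = 930.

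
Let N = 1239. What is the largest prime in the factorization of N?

1239 = 3 · 413
413 = 7 · 59
59 is prime.
So 1239 = 3 · 7 · 59; the largest prime factor is 59.

59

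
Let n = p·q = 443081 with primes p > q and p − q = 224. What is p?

Since p = q + 224, we have 443081 = q(q + 224), so q² + 224q − 443081 = 0.
Discriminant: 224² + 4·443081 = 50176 + 1772324 = 1822500; √1822500 = 1350.
q = (−224 + 1350)/2 = 563, and p = q + 224 = 787.
Check: 563 · 787 = 443081.

787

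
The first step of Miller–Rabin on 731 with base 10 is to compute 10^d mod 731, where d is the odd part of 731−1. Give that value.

232

731 − 1 = 730 = 2^1 · 365, so d = 365.
10^1 ≡ 10 (mod 731)
10^2 ≡ 10^2 = 100 ≡ 100 (mod 731)
10^4 ≡ 100^2 = 10000 ≡ 497 (mod 731)
10^8 ≡ 497^2 = 247009 ≡ 662 (mod 731)
10^16 ≡ 662^2 = 438244 ≡ 375 (mod 731)
10^32 ≡ 375^2 = 140625 ≡ 273 (mod 731)
10^64 ≡ 273^2 = 74529 ≡ 698 (mod 731)
10^128 ≡ 698^2 = 487204 ≡ 358 (mod 731)
10^256 ≡ 358^2 = 128164 ≡ 239 (mod 731)
365 = 256 + 64 + 32 + 8 + 4 + 1 in binary powers of 2.
So 10^365 ≡ 239 · 698 · 273 · 662 · 497 · 10 ≡ 232 (mod 731).
Squaring chain: 232; never reaches −1, so base 10 is a Miller–Rabin witness that 731 is composite.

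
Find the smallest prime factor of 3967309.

3967309 is odd.
Digit sum 37, not divisible by 3.
Ends in 9: not divisible by 5.
7: 3967309 = 7·566758 + 3
11: 3967309 = 11·360664 + 5
13: 3967309 = 13·305177 + 8
17: 3967309 = 17·233371 + 2
19: 3967309 = 19·208805 + 14
23: 3967309 = 23·172491 + 16
29: 3967309 = 29·136803 + 22
31: 3967309 = 31·127977 + 22
37: 3967309 = 37·107224 + 21
41: 3967309 = 41·96763 + 26
43: 3967309 = 43·92263

43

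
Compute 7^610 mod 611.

7^1 ≡ 7 (mod 611)
7^2 ≡ 7^2 = 49 ≡ 49 (mod 611)
7^4 ≡ 49^2 = 2401 ≡ 568 (mod 611)
7^8 ≡ 568^2 = 322624 ≡ 16 (mod 611)
7^16 ≡ 16^2 = 256 ≡ 256 (mod 611)
7^32 ≡ 256^2 = 65536 ≡ 159 (mod 611)
7^64 ≡ 159^2 = 25281 ≡ 230 (mod 611)
7^128 ≡ 230^2 = 52900 ≡ 354 (mod 611)
7^256 ≡ 354^2 = 125316 ≡ 61 (mod 611)
7^512 ≡ 61^2 = 3721 ≡ 55 (mod 611)
610 = 512 + 64 + 32 + 2 in binary powers of 2.
So 7^610 ≡ 55 · 230 · 159 · 49 ≡ 17 (mod 611).
Since 17 ≠ 1, base 7 is a Fermat witness: 611 is composite.

17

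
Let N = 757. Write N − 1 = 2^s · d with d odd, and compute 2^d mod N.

87

757 − 1 = 756 = 2^2 · 189, so d = 189.
2^1 ≡ 2 (mod 757)
2^2 ≡ 2^2 = 4 ≡ 4 (mod 757)
2^4 ≡ 4^2 = 16 ≡ 16 (mod 757)
2^8 ≡ 16^2 = 256 ≡ 256 (mod 757)
2^16 ≡ 256^2 = 65536 ≡ 434 (mod 757)
2^32 ≡ 434^2 = 188356 ≡ 620 (mod 757)
2^64 ≡ 620^2 = 384400 ≡ 601 (mod 757)
2^128 ≡ 601^2 = 361201 ≡ 112 (mod 757)
189 = 128 + 32 + 16 + 8 + 4 + 1 in binary powers of 2.
So 2^189 ≡ 112 · 620 · 434 · 256 · 16 · 2 ≡ 87 (mod 757).
Squaring chain: 87 → 756; reaches −1, so base 2 does not prove 757 composite.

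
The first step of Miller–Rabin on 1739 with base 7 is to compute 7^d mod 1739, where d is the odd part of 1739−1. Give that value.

1452

1739 − 1 = 1738 = 2^1 · 869, so d = 869.
7^1 ≡ 7 (mod 1739)
7^2 ≡ 7^2 = 49 ≡ 49 (mod 1739)
7^4 ≡ 49^2 = 2401 ≡ 662 (mod 1739)
7^8 ≡ 662^2 = 438244 ≡ 16 (mod 1739)
7^16 ≡ 16^2 = 256 ≡ 256 (mod 1739)
7^32 ≡ 256^2 = 65536 ≡ 1193 (mod 1739)
7^64 ≡ 1193^2 = 1423249 ≡ 747 (mod 1739)
7^128 ≡ 747^2 = 558009 ≡ 1529 (mod 1739)
7^256 ≡ 1529^2 = 2337841 ≡ 625 (mod 1739)
7^512 ≡ 625^2 = 390625 ≡ 1089 (mod 1739)
869 = 512 + 256 + 64 + 32 + 4 + 1 in binary powers of 2.
So 7^869 ≡ 1089 · 625 · 747 · 1193 · 662 · 7 ≡ 1452 (mod 1739).
Squaring chain: 1452; never reaches −1, so base 7 is a Miller–Rabin witness that 1739 is composite.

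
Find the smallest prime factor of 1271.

31

1271 is odd.
Digit sum 11, not divisible by 3.
Ends in 1: not divisible by 5.
7: 1271 = 7·181 + 4
11: 1271 = 11·115 + 6
13: 1271 = 13·97 + 10
17: 1271 = 17·74 + 13
19: 1271 = 19·66 + 17
23: 1271 = 23·55 + 6
29: 1271 = 29·43 + 24
31: 1271 = 31·41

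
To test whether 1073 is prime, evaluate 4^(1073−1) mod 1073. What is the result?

4^1 ≡ 4 (mod 1073)
4^2 ≡ 4^2 = 16 ≡ 16 (mod 1073)
4^4 ≡ 16^2 = 256 ≡ 256 (mod 1073)
4^8 ≡ 256^2 = 65536 ≡ 83 (mod 1073)
4^16 ≡ 83^2 = 6889 ≡ 451 (mod 1073)
4^32 ≡ 451^2 = 203401 ≡ 604 (mod 1073)
4^64 ≡ 604^2 = 364816 ≡ 1069 (mod 1073)
4^128 ≡ 1069^2 = 1142761 ≡ 16 (mod 1073)
4^256 ≡ 16^2 = 256 ≡ 256 (mod 1073)
4^512 ≡ 256^2 = 65536 ≡ 83 (mod 1073)
4^1024 ≡ 83^2 = 6889 ≡ 451 (mod 1073)
1072 = 1024 + 32 + 16 in binary powers of 2.
So 4^1072 ≡ 451 · 604 · 451 ≡ 1069 (mod 1073).
Since 1069 ≠ 1, base 4 is a Fermat witness: 1073 is composite.

1069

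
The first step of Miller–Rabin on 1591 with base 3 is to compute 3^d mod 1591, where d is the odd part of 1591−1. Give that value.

1591 − 1 = 1590 = 2^1 · 795, so d = 795.
3^1 ≡ 3 (mod 1591)
3^2 ≡ 3^2 = 9 ≡ 9 (mod 1591)
3^4 ≡ 9^2 = 81 ≡ 81 (mod 1591)
3^8 ≡ 81^2 = 6561 ≡ 197 (mod 1591)
3^16 ≡ 197^2 = 38809 ≡ 625 (mod 1591)
3^32 ≡ 625^2 = 390625 ≡ 830 (mod 1591)
3^64 ≡ 830^2 = 688900 ≡ 1588 (mod 1591)
3^128 ≡ 1588^2 = 2521744 ≡ 9 (mod 1591)
3^256 ≡ 9^2 = 81 ≡ 81 (mod 1591)
3^512 ≡ 81^2 = 6561 ≡ 197 (mod 1591)
795 = 512 + 256 + 16 + 8 + 2 + 1 in binary powers of 2.
So 3^795 ≡ 197 · 81 · 625 · 197 · 9 · 3 ≡ 1470 (mod 1591).
Squaring chain: 1470; never reaches −1, so base 3 is a Miller–Rabin witness that 1591 is composite.

1470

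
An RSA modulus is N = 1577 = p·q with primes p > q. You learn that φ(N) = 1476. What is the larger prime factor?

φ(n) = (p−1)(q−1) = n − (p+q) + 1, so p + q = 1577 − 1476 + 1 = 102.
p and q are the roots of t² − 102t + 1577 = 0.
Discriminant: 102² − 4·1577 = 10404 − 6308 = 4096; √4096 = 64.
q = (102 − 64)/2 = 19, p = (102 + 64)/2 = 83.
Check: 19 · 83 = 1577.

83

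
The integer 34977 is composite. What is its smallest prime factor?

34977 is odd.
Digit sum 30, divisible by 3.

3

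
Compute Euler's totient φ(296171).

277992

Factor: 296171 = 23 · 79 · 163.
φ(296171) = (23−1) · (79−1) · (163−1) = 22 · 78 · 162 = 277992.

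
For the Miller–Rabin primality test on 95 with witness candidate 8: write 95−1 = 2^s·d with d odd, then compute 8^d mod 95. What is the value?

12

95 − 1 = 94 = 2^1 · 47, so d = 47.
8^1 ≡ 8 (mod 95)
8^2 ≡ 8^2 = 64 ≡ 64 (mod 95)
8^4 ≡ 64^2 = 4096 ≡ 11 (mod 95)
8^8 ≡ 11^2 = 121 ≡ 26 (mod 95)
8^16 ≡ 26^2 = 676 ≡ 11 (mod 95)
8^32 ≡ 11^2 = 121 ≡ 26 (mod 95)
47 = 32 + 8 + 4 + 2 + 1 in binary powers of 2.
So 8^47 ≡ 26 · 26 · 11 · 64 · 8 ≡ 12 (mod 95).
Squaring chain: 12; never reaches −1, so base 8 is a Miller–Rabin witness that 95 is composite.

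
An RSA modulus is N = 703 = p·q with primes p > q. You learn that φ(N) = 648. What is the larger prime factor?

37

φ(n) = (p−1)(q−1) = n − (p+q) + 1, so p + q = 703 − 648 + 1 = 56.
p and q are the roots of t² − 56t + 703 = 0.
Discriminant: 56² − 4·703 = 3136 − 2812 = 324; √324 = 18.
q = (56 − 18)/2 = 19, p = (56 + 18)/2 = 37.
Check: 19 · 37 = 703.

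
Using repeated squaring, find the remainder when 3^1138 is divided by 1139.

1097

3^1 ≡ 3 (mod 1139)
3^2 ≡ 3^2 = 9 ≡ 9 (mod 1139)
3^4 ≡ 9^2 = 81 ≡ 81 (mod 1139)
3^8 ≡ 81^2 = 6561 ≡ 866 (mod 1139)
3^16 ≡ 866^2 = 749956 ≡ 494 (mod 1139)
3^32 ≡ 494^2 = 244036 ≡ 290 (mod 1139)
3^64 ≡ 290^2 = 84100 ≡ 953 (mod 1139)
3^128 ≡ 953^2 = 908209 ≡ 426 (mod 1139)
3^256 ≡ 426^2 = 181476 ≡ 375 (mod 1139)
3^512 ≡ 375^2 = 140625 ≡ 528 (mod 1139)
3^1024 ≡ 528^2 = 278784 ≡ 868 (mod 1139)
1138 = 1024 + 64 + 32 + 16 + 2 in binary powers of 2.
So 3^1138 ≡ 868 · 953 · 290 · 494 · 9 ≡ 1097 (mod 1139).
Since 1097 ≠ 1, base 3 is a Fermat witness: 1139 is composite.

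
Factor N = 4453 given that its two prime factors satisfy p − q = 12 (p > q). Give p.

Since p = q + 12, we have 4453 = q(q + 12), so q² + 12q − 4453 = 0.
Discriminant: 12² + 4·4453 = 144 + 17812 = 17956; √17956 = 134.
q = (−12 + 134)/2 = 61, and p = q + 12 = 73.
Check: 61 · 73 = 4453.

73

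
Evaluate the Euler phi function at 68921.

67240

Factor: 68921 = 41^3.
φ(68921) = 41^2·(41−1) = 67240.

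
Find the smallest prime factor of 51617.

51617 is odd.
Digit sum 20, not divisible by 3.
Ends in 7: not divisible by 5.
7: 51617 = 7·7373 + 6
11: 51617 = 11·4692 + 5
13: 51617 = 13·3970 + 7
17: 51617 = 17·3036 + 5
19: 51617 = 19·2716 + 13
23: 51617 = 23·2244 + 5
29: 51617 = 29·1779 + 26
31: 51617 = 31·1665 + 2
37: 51617 = 37·1395 + 2
41: 51617 = 41·1258 + 39
43: 51617 = 43·1200 + 17
47: 51617 = 47·1098 + 11
53: 51617 = 53·973 + 48
59: 51617 = 59·874 + 51
61: 51617 = 61·846 + 11
67: 51617 = 67·770 + 27
71: 51617 = 71·727

71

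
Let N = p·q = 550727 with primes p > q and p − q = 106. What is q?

Since p = q + 106, we have 550727 = q(q + 106), so q² + 106q − 550727 = 0.
Discriminant: 106² + 4·550727 = 11236 + 2202908 = 2214144; √2214144 = 1488.
q = (−106 + 1488)/2 = 691, and p = q + 106 = 797.
Check: 691 · 797 = 550727.

691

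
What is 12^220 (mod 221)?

12^1 ≡ 12 (mod 221)
12^2 ≡ 12^2 = 144 ≡ 144 (mod 221)
12^4 ≡ 144^2 = 20736 ≡ 183 (mod 221)
12^8 ≡ 183^2 = 33489 ≡ 118 (mod 221)
12^16 ≡ 118^2 = 13924 ≡ 1 (mod 221)
12^32 ≡ 1^2 = 1 ≡ 1 (mod 221)
12^64 ≡ 1^2 = 1 ≡ 1 (mod 221)
12^128 ≡ 1^2 = 1 ≡ 1 (mod 221)
220 = 128 + 64 + 16 + 8 + 4 in binary powers of 2.
So 12^220 ≡ 1 · 1 · 1 · 118 · 183 ≡ 157 (mod 221).
Since 157 ≠ 1, base 12 is a Fermat witness: 221 is composite.

157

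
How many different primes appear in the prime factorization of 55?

55 = 5 · 11
55 = 5 · 11, which has 2 distinct prime factors.

2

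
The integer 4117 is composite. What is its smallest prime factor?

23

4117 is odd.
Digit sum 13, not divisible by 3.
Ends in 7: not divisible by 5.
7: 4117 = 7·588 + 1
11: 4117 = 11·374 + 3
13: 4117 = 13·316 + 9
17: 4117 = 17·242 + 3
19: 4117 = 19·216 + 13
23: 4117 = 23·179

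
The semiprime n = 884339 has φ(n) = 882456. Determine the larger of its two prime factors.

φ(n) = (p−1)(q−1) = n − (p+q) + 1, so p + q = 884339 − 882456 + 1 = 1884.
p and q are the roots of t² − 1884t + 884339 = 0.
Discriminant: 1884² − 4·884339 = 3549456 − 3537356 = 12100; √12100 = 110.
q = (1884 − 110)/2 = 887, p = (1884 + 110)/2 = 997.
Check: 887 · 997 = 884339.

997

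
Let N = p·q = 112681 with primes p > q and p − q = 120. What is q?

281

Since p = q + 120, we have 112681 = q(q + 120), so q² + 120q − 112681 = 0.
Discriminant: 120² + 4·112681 = 14400 + 450724 = 465124; √465124 = 682.
q = (−120 + 682)/2 = 281, and p = q + 120 = 401.
Check: 281 · 401 = 112681.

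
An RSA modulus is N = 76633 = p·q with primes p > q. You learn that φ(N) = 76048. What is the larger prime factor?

389

φ(n) = (p−1)(q−1) = n − (p+q) + 1, so p + q = 76633 − 76048 + 1 = 586.
p and q are the roots of t² − 586t + 76633 = 0.
Discriminant: 586² − 4·76633 = 343396 − 306532 = 36864; √36864 = 192.
q = (586 − 192)/2 = 197, p = (586 + 192)/2 = 389.
Check: 197 · 389 = 76633.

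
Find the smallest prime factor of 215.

215 is odd.
Digit sum 8, not divisible by 3.
Ends in 5: divisible by 5.

5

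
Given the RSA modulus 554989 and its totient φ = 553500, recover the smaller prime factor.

φ(n) = (p−1)(q−1) = n − (p+q) + 1, so p + q = 554989 − 553500 + 1 = 1490.
p and q are the roots of t² − 1490t + 554989 = 0.
Discriminant: 1490² − 4·554989 = 2220100 − 2219956 = 144; √144 = 12.
q = (1490 − 12)/2 = 739, p = (1490 + 12)/2 = 751.
Check: 739 · 751 = 554989.

739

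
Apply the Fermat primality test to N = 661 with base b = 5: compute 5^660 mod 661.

5^1 ≡ 5 (mod 661)
5^2 ≡ 5^2 = 25 ≡ 25 (mod 661)
5^4 ≡ 25^2 = 625 ≡ 625 (mod 661)
5^8 ≡ 625^2 = 390625 ≡ 635 (mod 661)
5^16 ≡ 635^2 = 403225 ≡ 15 (mod 661)
5^32 ≡ 15^2 = 225 ≡ 225 (mod 661)
5^64 ≡ 225^2 = 50625 ≡ 389 (mod 661)
5^128 ≡ 389^2 = 151321 ≡ 613 (mod 661)
5^256 ≡ 613^2 = 375769 ≡ 321 (mod 661)
5^512 ≡ 321^2 = 103041 ≡ 586 (mod 661)
660 = 512 + 128 + 16 + 4 in binary powers of 2.
So 5^660 ≡ 586 · 613 · 15 · 625 ≡ 1 (mod 661).
Since the result is 1, base 5 gives no evidence that 661 is composite.

1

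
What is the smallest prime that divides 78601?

78601 is odd.
Digit sum 22, not divisible by 3.
Ends in 1: not divisible by 5.
7: 78601 = 7·11228 + 5
11: 78601 = 11·7145 + 6
13: 78601 = 13·6046 + 3
17: 78601 = 17·4623 + 10
19: 78601 = 19·4136 + 17
23: 78601 = 23·3417 + 10
29: 78601 = 29·2710 + 11
31: 78601 = 31·2535 + 16
37: 78601 = 37·2124 + 13
41: 78601 = 41·1917 + 4
43: 78601 = 43·1827 + 40
47: 78601 = 47·1672 + 17
53: 78601 = 53·1483 + 2
59: 78601 = 59·1332 + 13
61: 78601 = 61·1288 + 33
67: 78601 = 67·1173 + 10
71: 78601 = 71·1107 + 4
73: 78601 = 73·1076 + 53
79: 78601 = 79·994 + 75
83: 78601 = 83·947

83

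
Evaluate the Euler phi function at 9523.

9328

Factor: 9523 = 89 · 107.
φ(9523) = (89−1) · (107−1) = 88 · 106 = 9328.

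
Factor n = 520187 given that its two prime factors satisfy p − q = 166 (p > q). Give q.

643

Since p = q + 166, we have 520187 = q(q + 166), so q² + 166q − 520187 = 0.
Discriminant: 166² + 4·520187 = 27556 + 2080748 = 2108304; √2108304 = 1452.
q = (−166 + 1452)/2 = 643, and p = q + 166 = 809.
Check: 643 · 809 = 520187.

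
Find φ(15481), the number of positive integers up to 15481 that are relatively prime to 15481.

15232

Factor: 15481 = 113 · 137.
φ(15481) = (113−1) · (137−1) = 112 · 136 = 15232.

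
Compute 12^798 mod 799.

12^1 ≡ 12 (mod 799)
12^2 ≡ 12^2 = 144 ≡ 144 (mod 799)
12^4 ≡ 144^2 = 20736 ≡ 761 (mod 799)
12^8 ≡ 761^2 = 579121 ≡ 645 (mod 799)
12^16 ≡ 645^2 = 416025 ≡ 545 (mod 799)
12^32 ≡ 545^2 = 297025 ≡ 596 (mod 799)
12^64 ≡ 596^2 = 355216 ≡ 460 (mod 799)
12^128 ≡ 460^2 = 211600 ≡ 664 (mod 799)
12^256 ≡ 664^2 = 440896 ≡ 647 (mod 799)
12^512 ≡ 647^2 = 418609 ≡ 732 (mod 799)
798 = 512 + 256 + 16 + 8 + 4 + 2 in binary powers of 2.
So 12^798 ≡ 732 · 647 · 545 · 645 · 761 · 144 ≡ 780 (mod 799).
Since 780 ≠ 1, base 12 is a Fermat witness: 799 is composite.

780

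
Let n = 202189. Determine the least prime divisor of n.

13

202189 is odd.
Digit sum 22, not divisible by 3.
Ends in 9: not divisible by 5.
7: 202189 = 7·28884 + 1
11: 202189 = 11·18380 + 9
13: 202189 = 13·15553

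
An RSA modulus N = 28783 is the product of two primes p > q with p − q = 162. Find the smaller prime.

107

Since p = q + 162, we have 28783 = q(q + 162), so q² + 162q − 28783 = 0.
Discriminant: 162² + 4·28783 = 26244 + 115132 = 141376; √141376 = 376.
q = (−162 + 376)/2 = 107, and p = q + 162 = 269.
Check: 107 · 269 = 28783.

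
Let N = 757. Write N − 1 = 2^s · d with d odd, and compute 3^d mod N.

1

757 − 1 = 756 = 2^2 · 189, so d = 189.
3^1 ≡ 3 (mod 757)
3^2 ≡ 3^2 = 9 ≡ 9 (mod 757)
3^4 ≡ 9^2 = 81 ≡ 81 (mod 757)
3^8 ≡ 81^2 = 6561 ≡ 505 (mod 757)
3^16 ≡ 505^2 = 255025 ≡ 673 (mod 757)
3^32 ≡ 673^2 = 452929 ≡ 243 (mod 757)
3^64 ≡ 243^2 = 59049 ≡ 3 (mod 757)
3^128 ≡ 3^2 = 9 ≡ 9 (mod 757)
189 = 128 + 32 + 16 + 8 + 4 + 1 in binary powers of 2.
So 3^189 ≡ 9 · 243 · 673 · 505 · 81 · 3 ≡ 1 (mod 757).
Since 3^d ≡ 1 (mod 757), base 3 does not prove 757 composite.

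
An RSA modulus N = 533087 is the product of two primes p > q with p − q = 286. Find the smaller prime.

Since p = q + 286, we have 533087 = q(q + 286), so q² + 286q − 533087 = 0.
Discriminant: 286² + 4·533087 = 81796 + 2132348 = 2214144; √2214144 = 1488.
q = (−286 + 1488)/2 = 601, and p = q + 286 = 887.
Check: 601 · 887 = 533087.

601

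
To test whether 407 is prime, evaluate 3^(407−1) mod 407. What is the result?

256

3^1 ≡ 3 (mod 407)
3^2 ≡ 3^2 = 9 ≡ 9 (mod 407)
3^4 ≡ 9^2 = 81 ≡ 81 (mod 407)
3^8 ≡ 81^2 = 6561 ≡ 49 (mod 407)
3^16 ≡ 49^2 = 2401 ≡ 366 (mod 407)
3^32 ≡ 366^2 = 133956 ≡ 53 (mod 407)
3^64 ≡ 53^2 = 2809 ≡ 367 (mod 407)
3^128 ≡ 367^2 = 134689 ≡ 379 (mod 407)
3^256 ≡ 379^2 = 143641 ≡ 377 (mod 407)
406 = 256 + 128 + 16 + 4 + 2 in binary powers of 2.
So 3^406 ≡ 377 · 379 · 366 · 81 · 9 ≡ 256 (mod 407).
Since 256 ≠ 1, base 3 is a Fermat witness: 407 is composite.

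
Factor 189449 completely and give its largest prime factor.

189449 = 13 · 14573
14573 = 13 · 1121
1121 = 19 · 59
59 is prime.
So 189449 = 13^2 · 19 · 59; the largest prime factor is 59.

59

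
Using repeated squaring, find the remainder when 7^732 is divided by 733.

1

7^1 ≡ 7 (mod 733)
7^2 ≡ 7^2 = 49 ≡ 49 (mod 733)
7^4 ≡ 49^2 = 2401 ≡ 202 (mod 733)
7^8 ≡ 202^2 = 40804 ≡ 489 (mod 733)
7^16 ≡ 489^2 = 239121 ≡ 163 (mod 733)
7^32 ≡ 163^2 = 26569 ≡ 181 (mod 733)
7^64 ≡ 181^2 = 32761 ≡ 509 (mod 733)
7^128 ≡ 509^2 = 259081 ≡ 332 (mod 733)
7^256 ≡ 332^2 = 110224 ≡ 274 (mod 733)
7^512 ≡ 274^2 = 75076 ≡ 310 (mod 733)
732 = 512 + 128 + 64 + 16 + 8 + 4 in binary powers of 2.
So 7^732 ≡ 310 · 332 · 509 · 163 · 489 · 202 ≡ 1 (mod 733).
Since the result is 1, base 7 gives no evidence that 733 is composite.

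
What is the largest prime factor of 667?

667 = 23 · 29
29 is prime.
So 667 = 23 · 29; the largest prime factor is 29.

29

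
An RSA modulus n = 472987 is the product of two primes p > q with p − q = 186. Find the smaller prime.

Since p = q + 186, we have 472987 = q(q + 186), so q² + 186q − 472987 = 0.
Discriminant: 186² + 4·472987 = 34596 + 1891948 = 1926544; √1926544 = 1388.
q = (−186 + 1388)/2 = 601, and p = q + 186 = 787.
Check: 601 · 787 = 472987.

601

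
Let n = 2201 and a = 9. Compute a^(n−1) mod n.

1741

9^1 ≡ 9 (mod 2201)
9^2 ≡ 9^2 = 81 ≡ 81 (mod 2201)
9^4 ≡ 81^2 = 6561 ≡ 2159 (mod 2201)
9^8 ≡ 2159^2 = 4661281 ≡ 1764 (mod 2201)
9^16 ≡ 1764^2 = 3111696 ≡ 1683 (mod 2201)
9^32 ≡ 1683^2 = 2832489 ≡ 2003 (mod 2201)
9^64 ≡ 2003^2 = 4012009 ≡ 1787 (mod 2201)
9^128 ≡ 1787^2 = 3193369 ≡ 1919 (mod 2201)
9^256 ≡ 1919^2 = 3682561 ≡ 288 (mod 2201)
9^512 ≡ 288^2 = 82944 ≡ 1507 (mod 2201)
9^1024 ≡ 1507^2 = 2271049 ≡ 1818 (mod 2201)
9^2048 ≡ 1818^2 = 3305124 ≡ 1423 (mod 2201)
2200 = 2048 + 128 + 16 + 8 in binary powers of 2.
So 9^2200 ≡ 1423 · 1919 · 1683 · 1764 ≡ 1741 (mod 2201).
Since 1741 ≠ 1, base 9 is a Fermat witness: 2201 is composite.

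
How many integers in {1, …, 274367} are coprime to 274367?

Factor: 274367 = 23 · 79 · 151.
φ(274367) = (23−1) · (79−1) · (151−1) = 22 · 78 · 150 = 257400.

257400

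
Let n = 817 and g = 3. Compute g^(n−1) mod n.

3^1 ≡ 3 (mod 817)
3^2 ≡ 3^2 = 9 ≡ 9 (mod 817)
3^4 ≡ 9^2 = 81 ≡ 81 (mod 817)
3^8 ≡ 81^2 = 6561 ≡ 25 (mod 817)
3^16 ≡ 25^2 = 625 ≡ 625 (mod 817)
3^32 ≡ 625^2 = 390625 ≡ 99 (mod 817)
3^64 ≡ 99^2 = 9801 ≡ 814 (mod 817)
3^128 ≡ 814^2 = 662596 ≡ 9 (mod 817)
3^256 ≡ 9^2 = 81 ≡ 81 (mod 817)
3^512 ≡ 81^2 = 6561 ≡ 25 (mod 817)
816 = 512 + 256 + 32 + 16 in binary powers of 2.
So 3^816 ≡ 25 · 81 · 99 · 625 ≡ 121 (mod 817).
Since 121 ≠ 1, base 3 is a Fermat witness: 817 is composite.

121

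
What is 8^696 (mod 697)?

256

8^1 ≡ 8 (mod 697)
8^2 ≡ 8^2 = 64 ≡ 64 (mod 697)
8^4 ≡ 64^2 = 4096 ≡ 611 (mod 697)
8^8 ≡ 611^2 = 373321 ≡ 426 (mod 697)
8^16 ≡ 426^2 = 181476 ≡ 256 (mod 697)
8^32 ≡ 256^2 = 65536 ≡ 18 (mod 697)
8^64 ≡ 18^2 = 324 ≡ 324 (mod 697)
8^128 ≡ 324^2 = 104976 ≡ 426 (mod 697)
8^256 ≡ 426^2 = 181476 ≡ 256 (mod 697)
8^512 ≡ 256^2 = 65536 ≡ 18 (mod 697)
696 = 512 + 128 + 32 + 16 + 8 in binary powers of 2.
So 8^696 ≡ 18 · 426 · 18 · 256 · 426 ≡ 256 (mod 697).
Since 256 ≠ 1, base 8 is a Fermat witness: 697 is composite.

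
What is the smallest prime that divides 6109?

41

6109 is odd.
Digit sum 16, not divisible by 3.
Ends in 9: not divisible by 5.
7: 6109 = 7·872 + 5
11: 6109 = 11·555 + 4
13: 6109 = 13·469 + 12
17: 6109 = 17·359 + 6
19: 6109 = 19·321 + 10
23: 6109 = 23·265 + 14
29: 6109 = 29·210 + 19
31: 6109 = 31·197 + 2
37: 6109 = 37·165 + 4
41: 6109 = 41·149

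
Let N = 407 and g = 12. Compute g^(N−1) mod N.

12^1 ≡ 12 (mod 407)
12^2 ≡ 12^2 = 144 ≡ 144 (mod 407)
12^4 ≡ 144^2 = 20736 ≡ 386 (mod 407)
12^8 ≡ 386^2 = 148996 ≡ 34 (mod 407)
12^16 ≡ 34^2 = 1156 ≡ 342 (mod 407)
12^32 ≡ 342^2 = 116964 ≡ 155 (mod 407)
12^64 ≡ 155^2 = 24025 ≡ 12 (mod 407)
12^128 ≡ 12^2 = 144 ≡ 144 (mod 407)
12^256 ≡ 144^2 = 20736 ≡ 386 (mod 407)
406 = 256 + 128 + 16 + 4 + 2 in binary powers of 2.
So 12^406 ≡ 386 · 144 · 342 · 386 · 144 ≡ 12 (mod 407).
Since 12 ≠ 1, base 12 is a Fermat witness: 407 is composite.

12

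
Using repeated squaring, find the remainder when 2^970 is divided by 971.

2^1 ≡ 2 (mod 971)
2^2 ≡ 2^2 = 4 ≡ 4 (mod 971)
2^4 ≡ 4^2 = 16 ≡ 16 (mod 971)
2^8 ≡ 16^2 = 256 ≡ 256 (mod 971)
2^16 ≡ 256^2 = 65536 ≡ 479 (mod 971)
2^32 ≡ 479^2 = 229441 ≡ 285 (mod 971)
2^64 ≡ 285^2 = 81225 ≡ 632 (mod 971)
2^128 ≡ 632^2 = 399424 ≡ 343 (mod 971)
2^256 ≡ 343^2 = 117649 ≡ 158 (mod 971)
2^512 ≡ 158^2 = 24964 ≡ 689 (mod 971)
970 = 512 + 256 + 128 + 64 + 8 + 2 in binary powers of 2.
So 2^970 ≡ 689 · 158 · 343 · 632 · 256 · 4 ≡ 1 (mod 971).
Since the result is 1, base 2 gives no evidence that 971 is composite.

1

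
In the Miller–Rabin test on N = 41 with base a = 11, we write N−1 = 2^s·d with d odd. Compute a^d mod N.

41 − 1 = 40 = 2^3 · 5, so d = 5.
11^1 ≡ 11 (mod 41)
11^2 ≡ 11^2 = 121 ≡ 39 (mod 41)
11^4 ≡ 39^2 = 1521 ≡ 4 (mod 41)
5 = 4 + 1 in binary powers of 2.
So 11^5 ≡ 4 · 11 ≡ 3 (mod 41).
Squaring chain: 3 → 9 → 40; reaches −1, so base 11 does not prove 41 composite.

3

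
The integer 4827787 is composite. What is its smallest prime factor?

71

4827787 is odd.
Digit sum 43, not divisible by 3.
Ends in 7: not divisible by 5.
7: 4827787 = 7·689683 + 6
11: 4827787 = 11·438889 + 8
13: 4827787 = 13·371368 + 3
17: 4827787 = 17·283987 + 8
19: 4827787 = 19·254094 + 1
23: 4827787 = 23·209903 + 18
29: 4827787 = 29·166475 + 12
31: 4827787 = 31·155735 + 2
37: 4827787 = 37·130480 + 27
41: 4827787 = 41·117750 + 37
43: 4827787 = 43·112274 + 5
47: 4827787 = 47·102718 + 41
53: 4827787 = 53·91090 + 17
59: 4827787 = 59·81826 + 53
61: 4827787 = 61·79144 + 3
67: 4827787 = 67·72056 + 35
71: 4827787 = 71·67997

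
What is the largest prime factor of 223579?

71

223579 = 47 · 4757
4757 = 67 · 71
71 is prime.
So 223579 = 47 · 67 · 71; the largest prime factor is 71.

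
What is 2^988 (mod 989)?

2^1 ≡ 2 (mod 989)
2^2 ≡ 2^2 = 4 ≡ 4 (mod 989)
2^4 ≡ 4^2 = 16 ≡ 16 (mod 989)
2^8 ≡ 16^2 = 256 ≡ 256 (mod 989)
2^16 ≡ 256^2 = 65536 ≡ 262 (mod 989)
2^32 ≡ 262^2 = 68644 ≡ 403 (mod 989)
2^64 ≡ 403^2 = 162409 ≡ 213 (mod 989)
2^128 ≡ 213^2 = 45369 ≡ 864 (mod 989)
2^256 ≡ 864^2 = 746496 ≡ 790 (mod 989)
2^512 ≡ 790^2 = 624100 ≡ 41 (mod 989)
988 = 512 + 256 + 128 + 64 + 16 + 8 + 4 in binary powers of 2.
So 2^988 ≡ 41 · 790 · 864 · 213 · 262 · 256 · 16 ≡ 213 (mod 989).
Since 213 ≠ 1, base 2 is a Fermat witness: 989 is composite.

213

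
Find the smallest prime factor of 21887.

43

21887 is odd.
Digit sum 26, not divisible by 3.
Ends in 7: not divisible by 5.
7: 21887 = 7·3126 + 5
11: 21887 = 11·1989 + 8
13: 21887 = 13·1683 + 8
17: 21887 = 17·1287 + 8
19: 21887 = 19·1151 + 18
23: 21887 = 23·951 + 14
29: 21887 = 29·754 + 21
31: 21887 = 31·706 + 1
37: 21887 = 37·591 + 20
41: 21887 = 41·533 + 34
43: 21887 = 43·509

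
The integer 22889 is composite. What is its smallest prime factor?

22889 is odd.
Digit sum 29, not divisible by 3.
Ends in 9: not divisible by 5.
7: 22889 = 7·3269 + 6
11: 22889 = 11·2080 + 9
13: 22889 = 13·1760 + 9
17: 22889 = 17·1346 + 7
19: 22889 = 19·1204 + 13
23: 22889 = 23·995 + 4
29: 22889 = 29·789 + 8
31: 22889 = 31·738 + 11
37: 22889 = 37·618 + 23
41: 22889 = 41·558 + 11
43: 22889 = 43·532 + 13
47: 22889 = 47·487

47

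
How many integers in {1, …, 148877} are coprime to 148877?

146068

Factor: 148877 = 53^3.
φ(148877) = 53^2·(53−1) = 146068.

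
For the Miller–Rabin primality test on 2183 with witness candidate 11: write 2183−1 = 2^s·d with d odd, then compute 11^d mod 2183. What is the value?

2183 − 1 = 2182 = 2^1 · 1091, so d = 1091.
11^1 ≡ 11 (mod 2183)
11^2 ≡ 11^2 = 121 ≡ 121 (mod 2183)
11^4 ≡ 121^2 = 14641 ≡ 1543 (mod 2183)
11^8 ≡ 1543^2 = 2380849 ≡ 1379 (mod 2183)
11^16 ≡ 1379^2 = 1901641 ≡ 248 (mod 2183)
11^32 ≡ 248^2 = 61504 ≡ 380 (mod 2183)
11^64 ≡ 380^2 = 144400 ≡ 322 (mod 2183)
11^128 ≡ 322^2 = 103684 ≡ 1083 (mod 2183)
11^256 ≡ 1083^2 = 1172889 ≡ 618 (mod 2183)
11^512 ≡ 618^2 = 381924 ≡ 2082 (mod 2183)
11^1024 ≡ 2082^2 = 4334724 ≡ 1469 (mod 2183)
1091 = 1024 + 64 + 2 + 1 in binary powers of 2.
So 11^1091 ≡ 1469 · 322 · 121 · 11 ≡ 1026 (mod 2183).
Squaring chain: 1026; never reaches −1, so base 11 is a Miller–Rabin witness that 2183 is composite.

1026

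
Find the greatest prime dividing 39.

39 = 3 · 13
13 is prime.
So 39 = 3 · 13; the largest prime factor is 13.

13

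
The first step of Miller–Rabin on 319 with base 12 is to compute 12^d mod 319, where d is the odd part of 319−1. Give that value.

133

319 − 1 = 318 = 2^1 · 159, so d = 159.
12^1 ≡ 12 (mod 319)
12^2 ≡ 12^2 = 144 ≡ 144 (mod 319)
12^4 ≡ 144^2 = 20736 ≡ 1 (mod 319)
12^8 ≡ 1^2 = 1 ≡ 1 (mod 319)
12^16 ≡ 1^2 = 1 ≡ 1 (mod 319)
12^32 ≡ 1^2 = 1 ≡ 1 (mod 319)
12^64 ≡ 1^2 = 1 ≡ 1 (mod 319)
12^128 ≡ 1^2 = 1 ≡ 1 (mod 319)
159 = 128 + 16 + 8 + 4 + 2 + 1 in binary powers of 2.
So 12^159 ≡ 1 · 1 · 1 · 1 · 144 · 12 ≡ 133 (mod 319).
Squaring chain: 133; never reaches −1, so base 12 is a Miller–Rabin witness that 319 is composite.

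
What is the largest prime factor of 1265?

1265 = 5 · 253
253 = 11 · 23
23 is prime.
So 1265 = 5 · 11 · 23; the largest prime factor is 23.

23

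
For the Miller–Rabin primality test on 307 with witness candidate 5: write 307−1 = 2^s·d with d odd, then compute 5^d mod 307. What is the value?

307 − 1 = 306 = 2^1 · 153, so d = 153.
5^1 ≡ 5 (mod 307)
5^2 ≡ 5^2 = 25 ≡ 25 (mod 307)
5^4 ≡ 25^2 = 625 ≡ 11 (mod 307)
5^8 ≡ 11^2 = 121 ≡ 121 (mod 307)
5^16 ≡ 121^2 = 14641 ≡ 212 (mod 307)
5^32 ≡ 212^2 = 44944 ≡ 122 (mod 307)
5^64 ≡ 122^2 = 14884 ≡ 148 (mod 307)
5^128 ≡ 148^2 = 21904 ≡ 107 (mod 307)
153 = 128 + 16 + 8 + 1 in binary powers of 2.
So 5^153 ≡ 107 · 212 · 121 · 5 ≡ 306 (mod 307).
Since 5^d ≡ 306 (mod 307), base 5 does not prove 307 composite.

306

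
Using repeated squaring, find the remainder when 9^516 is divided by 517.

383

9^1 ≡ 9 (mod 517)
9^2 ≡ 9^2 = 81 ≡ 81 (mod 517)
9^4 ≡ 81^2 = 6561 ≡ 357 (mod 517)
9^8 ≡ 357^2 = 127449 ≡ 267 (mod 517)
9^16 ≡ 267^2 = 71289 ≡ 460 (mod 517)
9^32 ≡ 460^2 = 211600 ≡ 147 (mod 517)
9^64 ≡ 147^2 = 21609 ≡ 412 (mod 517)
9^128 ≡ 412^2 = 169744 ≡ 168 (mod 517)
9^256 ≡ 168^2 = 28224 ≡ 306 (mod 517)
9^512 ≡ 306^2 = 93636 ≡ 59 (mod 517)
516 = 512 + 4 in binary powers of 2.
So 9^516 ≡ 59 · 357 ≡ 383 (mod 517).
Since 383 ≠ 1, base 9 is a Fermat witness: 517 is composite.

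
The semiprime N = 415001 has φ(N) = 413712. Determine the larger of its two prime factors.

677

φ(n) = (p−1)(q−1) = n − (p+q) + 1, so p + q = 415001 − 413712 + 1 = 1290.
p and q are the roots of t² − 1290t + 415001 = 0.
Discriminant: 1290² − 4·415001 = 1664100 − 1660004 = 4096; √4096 = 64.
q = (1290 − 64)/2 = 613, p = (1290 + 64)/2 = 677.
Check: 613 · 677 = 415001.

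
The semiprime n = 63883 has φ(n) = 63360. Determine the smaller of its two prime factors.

193

φ(n) = (p−1)(q−1) = n − (p+q) + 1, so p + q = 63883 − 63360 + 1 = 524.
p and q are the roots of t² − 524t + 63883 = 0.
Discriminant: 524² − 4·63883 = 274576 − 255532 = 19044; √19044 = 138.
q = (524 − 138)/2 = 193, p = (524 + 138)/2 = 331.
Check: 193 · 331 = 63883.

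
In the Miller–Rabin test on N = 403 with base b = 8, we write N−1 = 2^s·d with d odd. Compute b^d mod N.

403 − 1 = 402 = 2^1 · 201, so d = 201.
8^1 ≡ 8 (mod 403)
8^2 ≡ 8^2 = 64 ≡ 64 (mod 403)
8^4 ≡ 64^2 = 4096 ≡ 66 (mod 403)
8^8 ≡ 66^2 = 4356 ≡ 326 (mod 403)
8^16 ≡ 326^2 = 106276 ≡ 287 (mod 403)
8^32 ≡ 287^2 = 82369 ≡ 157 (mod 403)
8^64 ≡ 157^2 = 24649 ≡ 66 (mod 403)
8^128 ≡ 66^2 = 4356 ≡ 326 (mod 403)
201 = 128 + 64 + 8 + 1 in binary powers of 2.
So 8^201 ≡ 326 · 66 · 326 · 8 ≡ 8 (mod 403).
Squaring chain: 8; never reaches −1, so base 8 is a Miller–Rabin witness that 403 is composite.

8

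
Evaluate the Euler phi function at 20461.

16848

Factor: 20461 = 7 · 37 · 79.
φ(20461) = (7−1) · (37−1) · (79−1) = 6 · 36 · 78 = 16848.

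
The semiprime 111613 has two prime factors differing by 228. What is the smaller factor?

Since p = q + 228, we have 111613 = q(q + 228), so q² + 228q − 111613 = 0.
Discriminant: 228² + 4·111613 = 51984 + 446452 = 498436; √498436 = 706.
q = (−228 + 706)/2 = 239, and p = q + 228 = 467.
Check: 239 · 467 = 111613.

239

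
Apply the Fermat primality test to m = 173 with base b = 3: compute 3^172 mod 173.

1

3^1 ≡ 3 (mod 173)
3^2 ≡ 3^2 = 9 ≡ 9 (mod 173)
3^4 ≡ 9^2 = 81 ≡ 81 (mod 173)
3^8 ≡ 81^2 = 6561 ≡ 160 (mod 173)
3^16 ≡ 160^2 = 25600 ≡ 169 (mod 173)
3^32 ≡ 169^2 = 28561 ≡ 16 (mod 173)
3^64 ≡ 16^2 = 256 ≡ 83 (mod 173)
3^128 ≡ 83^2 = 6889 ≡ 142 (mod 173)
172 = 128 + 32 + 8 + 4 in binary powers of 2.
So 3^172 ≡ 142 · 16 · 160 · 81 ≡ 1 (mod 173).
Since the result is 1, base 3 gives no evidence that 173 is composite.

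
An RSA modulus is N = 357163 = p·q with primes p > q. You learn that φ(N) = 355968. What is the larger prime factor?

619

φ(n) = (p−1)(q−1) = n − (p+q) + 1, so p + q = 357163 − 355968 + 1 = 1196.
p and q are the roots of t² − 1196t + 357163 = 0.
Discriminant: 1196² − 4·357163 = 1430416 − 1428652 = 1764; √1764 = 42.
q = (1196 − 42)/2 = 577, p = (1196 + 42)/2 = 619.
Check: 577 · 619 = 357163.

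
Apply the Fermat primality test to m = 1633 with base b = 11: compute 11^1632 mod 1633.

151

11^1 ≡ 11 (mod 1633)
11^2 ≡ 11^2 = 121 ≡ 121 (mod 1633)
11^4 ≡ 121^2 = 14641 ≡ 1577 (mod 1633)
11^8 ≡ 1577^2 = 2486929 ≡ 1503 (mod 1633)
11^16 ≡ 1503^2 = 2259009 ≡ 570 (mod 1633)
11^32 ≡ 570^2 = 324900 ≡ 1566 (mod 1633)
11^64 ≡ 1566^2 = 2452356 ≡ 1223 (mod 1633)
11^128 ≡ 1223^2 = 1495729 ≡ 1534 (mod 1633)
11^256 ≡ 1534^2 = 2353156 ≡ 3 (mod 1633)
11^512 ≡ 3^2 = 9 ≡ 9 (mod 1633)
11^1024 ≡ 9^2 = 81 ≡ 81 (mod 1633)
1632 = 1024 + 512 + 64 + 32 in binary powers of 2.
So 11^1632 ≡ 81 · 9 · 1223 · 1566 ≡ 151 (mod 1633).
Since 151 ≠ 1, base 11 is a Fermat witness: 1633 is composite.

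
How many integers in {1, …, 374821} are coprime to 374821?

Factor: 374821 = 31 · 107 · 113.
φ(374821) = (31−1) · (107−1) · (113−1) = 30 · 106 · 112 = 356160.

356160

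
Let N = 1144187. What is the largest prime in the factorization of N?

59

1144187 = 11 · 104017
104017 = 41 · 2537
2537 = 43 · 59
59 is prime.
So 1144187 = 11 · 41 · 43 · 59; the largest prime factor is 59.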